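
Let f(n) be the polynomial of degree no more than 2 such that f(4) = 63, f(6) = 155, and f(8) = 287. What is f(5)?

Using the Lagrange interpolation formula with nodes 4, 6, 8:
  L_0(n) = (n - 6)(n - 8) / 8
  L_1(n) = (n - 4)(n - 8) / -4
  L_2(n) = (n - 4)(n - 6) / 8
Then f(n) = 63·L_0(n) + 155·L_1(n) + 287·L_2(n).
Expanding and collecting terms gives f(n) = 5n² - 4n - 1.
Evaluating at n = 5: f(5) = 104.

104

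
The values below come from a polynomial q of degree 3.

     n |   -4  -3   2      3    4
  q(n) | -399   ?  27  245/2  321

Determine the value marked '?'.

-331/2

The 4 known points determine the degree-3 polynomial uniquely.
Write q(n) = an^3 + bn^2 + cn + d. Substituting each data point gives a linear system:
  -64a + 16b - 4c + d = -399
  8a + 4b + 2c + d = 27
  27a + 9b + 3c + d = 245/2
  64a + 16b + 4c + d = 321
Solving the system yields a = 6, b = -5/2, c = -6, d = 1.
So q(n) = 6n^3 - (5/2)n^2 - 6n + 1.
Then q(-3) = -331/2.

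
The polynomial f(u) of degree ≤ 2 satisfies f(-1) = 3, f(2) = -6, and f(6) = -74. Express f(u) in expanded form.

f(u) = -2u^2 - u + 4

Using the Lagrange interpolation formula with nodes -1, 2, 6:
  L_0(u) = (u - 2)(u - 6) / 21
  L_1(u) = (u + 1)(u - 6) / -12
  L_2(u) = (u + 1)(u - 2) / 28
Then f(u) = 3·L_0(u) - 6·L_1(u) - 74·L_2(u).
Expanding and collecting terms gives f(u) = -2u^2 - u + 4.
Check: f(2) = -6. ✓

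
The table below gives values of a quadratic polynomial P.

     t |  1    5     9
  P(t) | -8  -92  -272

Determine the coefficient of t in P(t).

-3

Write P(t) = at^2 + bt + c. Substituting each data point gives a linear system:
  a + b + c = -8
  25a + 5b + c = -92
  81a + 9b + c = -272
Solving the system yields a = -3, b = -3, c = -2.
So P(t) = -3t^2 - 3t - 2.
The coefficient of t is -3.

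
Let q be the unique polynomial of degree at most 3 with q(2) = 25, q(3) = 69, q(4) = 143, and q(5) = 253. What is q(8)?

859

Forward differences of the values at u = 2, 3, 4, 5:
  q  : 25  69  143  253
  Δ  : 44  74  110
  Δ^2: 30  36
  Δ^3: 6
The third differences are constant, confirming degree 3.
Interpolating (Newton forward form) and evaluating at u = 8 gives q(8) = 859.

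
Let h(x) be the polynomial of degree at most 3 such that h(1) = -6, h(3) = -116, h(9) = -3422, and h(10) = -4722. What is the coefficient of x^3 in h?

-5

Write h(x) = ax^3 + bx^2 + cx + d. Substituting each data point gives a linear system:
  a + b + c + d = -6
  27a + 9b + 3c + d = -116
  729a + 81b + 9c + d = -3422
  1000a + 100b + 10c + d = -4722
Solving the system yields a = -5, b = 3, c = -2, d = -2.
So h(x) = -5x^3 + 3x^2 - 2x - 2.
The leading coefficient is -5.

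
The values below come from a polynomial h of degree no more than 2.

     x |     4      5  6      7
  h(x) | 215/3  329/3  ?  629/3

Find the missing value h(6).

467/3

On equispaced nodes a degree-2 polynomial has vanishing third forward difference, so
  - h(4) + 3·h(5) - 3·h(6) + h(7) = 0.
Substituting the known values and solving for h(6):
  -3·h(6) = -467
  h(6) = 467/3.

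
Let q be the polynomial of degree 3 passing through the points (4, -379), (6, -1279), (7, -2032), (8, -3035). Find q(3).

Using the Lagrange interpolation formula with nodes 4, 6, 7, 8:
  L_0(s) = (s - 6)(s - 7)(s - 8) / -24
  L_1(s) = (s - 4)(s - 7)(s - 8) / 4
  L_2(s) = (s - 4)(s - 6)(s - 8) / -3
  L_3(s) = (s - 4)(s - 6)(s - 7) / 8
Then q(s) = -379·L_0(s) - 1279·L_1(s) - 2032·L_2(s) - 3035·L_3(s).
Expanding and collecting terms gives q(s) = -6s³ + s² - 4s + 5.
Evaluating at s = 3: q(3) = -160.

-160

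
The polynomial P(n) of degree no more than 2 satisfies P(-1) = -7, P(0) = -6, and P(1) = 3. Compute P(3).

45

Write P(n) = an^2 + bn + c. Substituting each data point gives a linear system:
  a - b + c = -7
  c = -6
  a + b + c = 3
Solving the system yields a = 4, b = 5, c = -6.
So P(n) = 4n² + 5n - 6.
Then P(3) = 45.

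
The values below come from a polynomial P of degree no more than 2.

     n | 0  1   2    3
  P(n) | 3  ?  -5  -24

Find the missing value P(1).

On equispaced nodes a degree-2 polynomial has vanishing third forward difference, so
  - P(0) + 3·P(1) - 3·P(2) + P(3) = 0.
Substituting the known values and solving for P(1):
  3·P(1) = 12
  P(1) = 4.

4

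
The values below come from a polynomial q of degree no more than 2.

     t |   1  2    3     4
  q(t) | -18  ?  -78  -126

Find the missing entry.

-42

On equispaced nodes a degree-2 polynomial has vanishing third forward difference, so
  - q(1) + 3·q(2) - 3·q(3) + q(4) = 0.
Substituting the known values and solving for q(2):
  3·q(2) = -126
  q(2) = -42.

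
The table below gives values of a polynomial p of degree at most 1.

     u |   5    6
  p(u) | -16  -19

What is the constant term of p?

-1

Write p(u) = au + b. Substituting each data point gives a linear system:
  5a + b = -16
  6a + b = -19
Solving the system yields a = -3, b = -1.
So p(u) = -3u - 1.
The constant term is -1.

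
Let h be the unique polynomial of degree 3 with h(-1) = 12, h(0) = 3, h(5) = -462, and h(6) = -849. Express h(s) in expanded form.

h(s) = -5s^3 + 6s^2 + 2s + 3

Using the Lagrange interpolation formula with nodes -1, 0, 5, 6:
  L_0(s) = s(s - 5)(s - 6) / -42
  L_1(s) = (s + 1)(s - 5)(s - 6) / 30
  L_2(s) = (s + 1)s(s - 6) / -30
  L_3(s) = (s + 1)s(s - 5) / 42
Then h(s) = 12·L_0(s) + 3·L_1(s) - 462·L_2(s) - 849·L_3(s).
Expanding and collecting terms gives h(s) = -5s^3 + 6s^2 + 2s + 3.
Check: h(0) = 3. ✓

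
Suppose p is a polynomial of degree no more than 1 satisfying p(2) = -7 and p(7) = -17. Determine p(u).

Write p(u) = au + b. Substituting each data point gives a linear system:
  2a + b = -7
  7a + b = -17
Solving the system yields a = -2, b = -3.
So p(u) = -2u - 3.
Check: p(7) = -17. ✓

p(u) = -2u - 3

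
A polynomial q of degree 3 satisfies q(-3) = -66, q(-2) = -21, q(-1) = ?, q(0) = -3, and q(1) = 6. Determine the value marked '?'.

-6

On equispaced nodes a degree-3 polynomial has vanishing fourth forward difference, so
  q(-3) - 4·q(-2) + 6·q(-1) - 4·q(0) + q(1) = 0.
Substituting the known values and solving for q(-1):
  6·q(-1) = -36
  q(-1) = -6.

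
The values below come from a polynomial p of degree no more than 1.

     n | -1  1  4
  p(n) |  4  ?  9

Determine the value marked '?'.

The 2 known points determine the degree-1 polynomial uniquely.
Write p(n) = an + b. Substituting each data point gives a linear system:
  -a + b = 4
  4a + b = 9
Solving the system yields a = 1, b = 5.
So p(n) = n + 5.
Then p(1) = 6.

6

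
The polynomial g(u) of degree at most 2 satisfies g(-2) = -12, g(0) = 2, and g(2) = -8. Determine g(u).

g(u) = -3u^2 + u + 2

Write g(u) = au^2 + bu + c. Substituting each data point gives a linear system:
  4a - 2b + c = -12
  c = 2
  4a + 2b + c = -8
Solving the system yields a = -3, b = 1, c = 2.
So g(u) = -3u² + u + 2.
Check: g(-2) = -12. ✓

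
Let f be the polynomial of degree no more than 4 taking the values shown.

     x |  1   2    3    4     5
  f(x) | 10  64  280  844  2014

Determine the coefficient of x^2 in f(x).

Write f(x) = ax^4 + bx^3 + cx^2 + dx + e. Substituting each data point gives a linear system:
  a + b + c + d + e = 10
  16a + 8b + 4c + 2d + e = 64
  81a + 27b + 9c + 3d + e = 280
  256a + 64b + 16c + 4d + e = 844
  625a + 125b + 25c + 5d + e = 2014
Solving the system yields a = 3, b = 1, c = 0, d = 2, e = 4.
So f(x) = 3x^4 + x^3 + 2x + 4.
The coefficient of x^2 is 0.

0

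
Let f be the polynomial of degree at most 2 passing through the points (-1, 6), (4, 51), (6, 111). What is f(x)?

f(x) = 3x^2 + 3

Using the Lagrange interpolation formula with nodes -1, 4, 6:
  L_0(x) = (x - 4)(x - 6) / 35
  L_1(x) = (x + 1)(x - 6) / -10
  L_2(x) = (x + 1)(x - 4) / 14
Then f(x) = 6·L_0(x) + 51·L_1(x) + 111·L_2(x).
Expanding and collecting terms gives f(x) = 3x^2 + 3.
Check: f(4) = 51. ✓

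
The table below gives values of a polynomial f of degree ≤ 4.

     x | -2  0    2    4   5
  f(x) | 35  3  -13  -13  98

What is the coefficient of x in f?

4

Write f(x) = ax^4 + bx^3 + cx^2 + dx + e. Substituting each data point gives a linear system:
  16a - 8b + 4c - 2d + e = 35
  e = 3
  16a + 8b + 4c + 2d + e = -13
  256a + 64b + 16c + 4d + e = -13
  625a + 125b + 25c + 5d + e = 98
Solving the system yields a = 1, b = -4, c = -2, d = 4, e = 3.
So f(x) = x^4 - 4x^3 - 2x^2 + 4x + 3.
The coefficient of x is 4.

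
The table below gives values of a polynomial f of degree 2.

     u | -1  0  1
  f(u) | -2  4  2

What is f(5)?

-86

Forward differences of the values at u = -1, 0, 1:
  f  : -2  4  2
  Δ  : 6  -2
  Δ^2: -8
The second differences are constant, confirming degree 2.
Interpolating (Newton forward form) and evaluating at u = 5 gives f(5) = -86.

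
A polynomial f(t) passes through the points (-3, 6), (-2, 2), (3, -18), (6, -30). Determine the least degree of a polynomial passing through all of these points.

1

Divided differences on the nodes -3, -2, 3, 6:
  order 0: 6  2  -18  -30
  order 1: -4  -4  -4
  order 2: 0  0
  order 3: 0
The order-1 divided differences are all -4 (nonzero) and every higher order vanishes, so the data lies on a polynomial of degree exactly 1.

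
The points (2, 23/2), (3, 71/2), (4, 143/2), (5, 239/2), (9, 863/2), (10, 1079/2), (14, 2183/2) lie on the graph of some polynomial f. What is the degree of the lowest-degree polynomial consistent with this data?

2

Divided differences on the nodes 2, 3, 4, 5, 9, 10, 14:
  order 0: 23/2  71/2  143/2  239/2  863/2  1079/2  2183/2
  order 1: 24  36  48  78  108  138
  order 2: 6  6  6  6  6
  order 3: 0  0  0  0
  order 4: 0  0  0
  order 5: 0  0
  order 6: 0
The order-2 divided differences are all 6 (nonzero) and every higher order vanishes, so the data lies on a polynomial of degree exactly 2.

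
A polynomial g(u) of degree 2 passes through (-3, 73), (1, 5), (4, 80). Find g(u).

g(u) = 6u^2 - 5u + 4

Write g(u) = au^2 + bu + c. Substituting each data point gives a linear system:
  9a - 3b + c = 73
  a + b + c = 5
  16a + 4b + c = 80
Solving the system yields a = 6, b = -5, c = 4.
So g(u) = 6u^2 - 5u + 4.
Check: g(1) = 5. ✓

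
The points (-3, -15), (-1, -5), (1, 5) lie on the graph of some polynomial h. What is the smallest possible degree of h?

1

Forward differences of the values at t = -3, -1, 1:
  h  : -15  -5  5
  Δ  : 10  10
  Δ^2: 0
The first differences are constant (10) and nonzero, while all higher differences vanish, so the minimal degree is 1.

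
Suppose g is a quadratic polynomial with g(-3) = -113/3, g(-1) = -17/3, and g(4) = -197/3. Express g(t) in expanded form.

g(t) = -4t^2 - 5/3

Using the Lagrange interpolation formula with nodes -3, -1, 4:
  L_0(t) = (t + 1)(t - 4) / 14
  L_1(t) = (t + 3)(t - 4) / -10
  L_2(t) = (t + 3)(t + 1) / 35
Then g(t) = -113/3·L_0(t) - 17/3·L_1(t) - 197/3·L_2(t).
Expanding and collecting terms gives g(t) = -4t² - 5/3.
Check: g(-3) = -113/3. ✓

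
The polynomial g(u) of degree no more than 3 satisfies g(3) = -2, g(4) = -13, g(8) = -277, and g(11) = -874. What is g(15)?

-2510

Write g(u) = au^3 + bu^2 + cu + d. Substituting each data point gives a linear system:
  27a + 9b + 3c + d = -2
  64a + 16b + 4c + d = -13
  512a + 64b + 8c + d = -277
  1331a + 121b + 11c + d = -874
Solving the system yields a = -1, b = 4, c = -2, d = -5.
So g(u) = -u^3 + 4u^2 - 2u - 5.
Then g(15) = -2510.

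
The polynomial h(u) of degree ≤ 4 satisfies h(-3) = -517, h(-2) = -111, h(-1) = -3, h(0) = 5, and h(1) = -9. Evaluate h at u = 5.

-2925

Write h(u) = au^4 + bu^3 + cu^2 + du + e. Substituting each data point gives a linear system:
  81a - 27b + 9c - 3d + e = -517
  16a - 8b + 4c - 2d + e = -111
  a - b + c - d + e = -3
  e = 5
  a + b + c + d + e = -9
Solving the system yields a = -5, b = 3, c = -6, d = -6, e = 5.
So h(u) = -5u^4 + 3u^3 - 6u^2 - 6u + 5.
Then h(5) = -2925.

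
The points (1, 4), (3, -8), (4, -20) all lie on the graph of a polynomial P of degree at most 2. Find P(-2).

-8

Write P(t) = at^2 + bt + c. Substituting each data point gives a linear system:
  a + b + c = 4
  9a + 3b + c = -8
  16a + 4b + c = -20
Solving the system yields a = -2, b = 2, c = 4.
So P(t) = -2t^2 + 2t + 4.
Then P(-2) = -8.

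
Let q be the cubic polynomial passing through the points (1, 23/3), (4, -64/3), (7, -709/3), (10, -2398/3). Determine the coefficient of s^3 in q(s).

Write q(s) = as^3 + bs^2 + cs + d. Substituting each data point gives a linear system:
  a + b + c + d = 23/3
  64a + 16b + 4c + d = -64/3
  343a + 49b + 7c + d = -709/3
  1000a + 100b + 10c + d = -2398/3
Solving the system yields a = -1, b = 5/3, c = 3, d = 4.
So q(s) = -s^3 + (5/3)s^2 + 3s + 4.
The leading coefficient is -1.

-1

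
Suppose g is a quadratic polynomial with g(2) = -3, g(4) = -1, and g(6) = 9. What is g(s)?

Write g(s) = as^2 + bs + c. Substituting each data point gives a linear system:
  4a + 2b + c = -3
  16a + 4b + c = -1
  36a + 6b + c = 9
Solving the system yields a = 1, b = -5, c = 3.
So g(s) = s^2 - 5s + 3.
Check: g(2) = -3. ✓

g(s) = s^2 - 5s + 3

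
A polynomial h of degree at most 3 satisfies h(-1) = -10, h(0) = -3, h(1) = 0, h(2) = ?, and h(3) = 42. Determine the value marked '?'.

11

The 4 known points determine the degree-3 polynomial uniquely.
Write h(t) = at^3 + bt^2 + ct + d. Substituting each data point gives a linear system:
  -a + b - c + d = -10
  d = -3
  a + b + c + d = 0
  27a + 9b + 3c + d = 42
Solving the system yields a = 2, b = -2, c = 3, d = -3.
So h(t) = 2t^3 - 2t^2 + 3t - 3.
Then h(2) = 11.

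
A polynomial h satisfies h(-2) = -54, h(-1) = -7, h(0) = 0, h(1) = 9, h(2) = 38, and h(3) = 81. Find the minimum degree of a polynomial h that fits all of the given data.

4

Forward differences of the values at x = -2, -1, 0, 1, 2, 3:
  h  : -54  -7  0  9  38  81
  Δ  : 47  7  9  29  43
  Δ^2: -40  2  20  14
  Δ^3: 42  18  -6
  Δ^4: -24  -24
  Δ^5: 0
The fourth differences are constant (-24) and nonzero, while all higher differences vanish, so the minimal degree is 4.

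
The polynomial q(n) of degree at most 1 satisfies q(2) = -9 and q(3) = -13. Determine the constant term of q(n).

-1

Write q(n) = an + b. Substituting each data point gives a linear system:
  2a + b = -9
  3a + b = -13
Solving the system yields a = -4, b = -1.
So q(n) = -4n - 1.
The constant term is -1.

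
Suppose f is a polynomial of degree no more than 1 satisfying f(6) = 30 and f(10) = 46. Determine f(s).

f(s) = 4s + 6

Using the Lagrange interpolation formula with nodes 6, 10:
  L_0(s) = (s - 10) / -4
  L_1(s) = (s - 6) / 4
Then f(s) = 30·L_0(s) + 46·L_1(s).
Expanding and collecting terms gives f(s) = 4s + 6.
Check: f(10) = 46. ✓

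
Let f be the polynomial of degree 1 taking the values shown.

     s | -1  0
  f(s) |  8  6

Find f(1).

4

Using the Lagrange interpolation formula with nodes -1, 0:
  L_0(s) = s / -1
  L_1(s) = (s + 1) / 1
Then f(s) = 8·L_0(s) + 6·L_1(s).
Expanding and collecting terms gives f(s) = -2s + 6.
Evaluating at s = 1: f(1) = 4.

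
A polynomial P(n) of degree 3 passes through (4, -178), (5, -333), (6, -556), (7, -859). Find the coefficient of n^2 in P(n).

Write P(n) = an^3 + bn^2 + cn + d. Substituting each data point gives a linear system:
  64a + 16b + 4c + d = -178
  125a + 25b + 5c + d = -333
  216a + 36b + 6c + d = -556
  343a + 49b + 7c + d = -859
Solving the system yields a = -2, b = -4, c = 3, d = 2.
So P(n) = -2n^3 - 4n^2 + 3n + 2.
The coefficient of n^2 is -4.

-4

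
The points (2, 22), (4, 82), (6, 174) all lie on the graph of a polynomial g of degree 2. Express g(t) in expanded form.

g(t) = 4t^2 + 6t - 6

Using the Lagrange interpolation formula with nodes 2, 4, 6:
  L_0(t) = (t - 4)(t - 6) / 8
  L_1(t) = (t - 2)(t - 6) / -4
  L_2(t) = (t - 2)(t - 4) / 8
Then g(t) = 22·L_0(t) + 82·L_1(t) + 174·L_2(t).
Expanding and collecting terms gives g(t) = 4t^2 + 6t - 6.
Check: g(2) = 22. ✓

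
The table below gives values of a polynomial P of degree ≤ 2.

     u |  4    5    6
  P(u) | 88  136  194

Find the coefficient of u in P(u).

3

Write P(u) = au^2 + bu + c. Substituting each data point gives a linear system:
  16a + 4b + c = 88
  25a + 5b + c = 136
  36a + 6b + c = 194
Solving the system yields a = 5, b = 3, c = -4.
So P(u) = 5u^2 + 3u - 4.
The coefficient of u is 3.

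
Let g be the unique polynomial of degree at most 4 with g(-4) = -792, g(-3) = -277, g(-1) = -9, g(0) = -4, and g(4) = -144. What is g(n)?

Using the Lagrange interpolation formula with nodes -4, -3, -1, 0, 4:
  L_0(n) = (n + 3)(n + 1)n(n - 4) / 96
  L_1(n) = (n + 4)(n + 1)n(n - 4) / -42
  L_2(n) = (n + 4)(n + 3)n(n - 4) / 30
  L_3(n) = (n + 4)(n + 3)(n + 1)(n - 4) / -48
  L_4(n) = (n + 4)(n + 3)(n + 1)n / 1120
Then g(n) = -792·L_0(n) - 277·L_1(n) - 9·L_2(n) - 4·L_3(n) - 144·L_4(n).
Expanding and collecting terms gives g(n) = -2n^4 + 5n^3 + 3n^2 + n - 4.
Check: g(4) = -144. ✓

g(n) = -2n^4 + 5n^3 + 3n^2 + n - 4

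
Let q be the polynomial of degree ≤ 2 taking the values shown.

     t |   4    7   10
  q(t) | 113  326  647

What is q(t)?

q(t) = 6t^2 + 5t - 3

Write q(t) = at^2 + bt + c. Substituting each data point gives a linear system:
  16a + 4b + c = 113
  49a + 7b + c = 326
  100a + 10b + c = 647
Solving the system yields a = 6, b = 5, c = -3.
So q(t) = 6t² + 5t - 3.
Check: q(4) = 113. ✓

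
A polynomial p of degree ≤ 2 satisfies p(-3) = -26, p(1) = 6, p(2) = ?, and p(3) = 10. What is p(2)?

The 3 known points determine the degree-2 polynomial uniquely.
Write p(n) = an^2 + bn + c. Substituting each data point gives a linear system:
  9a - 3b + c = -26
  a + b + c = 6
  9a + 3b + c = 10
Solving the system yields a = -1, b = 6, c = 1.
So p(n) = -n^2 + 6n + 1.
Then p(2) = 9.

9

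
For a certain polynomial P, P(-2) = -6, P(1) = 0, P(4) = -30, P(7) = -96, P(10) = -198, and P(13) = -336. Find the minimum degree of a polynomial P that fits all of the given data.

Forward differences of the values at s = -2, 1, 4, 7, 10, 13:
  P  : -6  0  -30  -96  -198  -336
  Δ  : 6  -30  -66  -102  -138
  Δ^2: -36  -36  -36  -36
  Δ^3: 0  0  0
  Δ^4: 0  0
  Δ^5: 0
The second differences are constant (-36) and nonzero, while all higher differences vanish, so the minimal degree is 2.

2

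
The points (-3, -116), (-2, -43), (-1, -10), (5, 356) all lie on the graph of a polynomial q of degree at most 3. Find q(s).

Using the Lagrange interpolation formula with nodes -3, -2, -1, 5:
  L_0(s) = (s + 2)(s + 1)(s - 5) / -16
  L_1(s) = (s + 3)(s + 1)(s - 5) / 7
  L_2(s) = (s + 3)(s + 2)(s - 5) / -12
  L_3(s) = (s + 3)(s + 2)(s + 1) / 336
Then q(s) = -116·L_0(s) - 43·L_1(s) - 10·L_2(s) + 356·L_3(s).
Expanding and collecting terms gives q(s) = 3s^3 - 2s^2 + 6s + 1.
Check: q(-1) = -10. ✓

q(s) = 3s^3 - 2s^2 + 6s + 1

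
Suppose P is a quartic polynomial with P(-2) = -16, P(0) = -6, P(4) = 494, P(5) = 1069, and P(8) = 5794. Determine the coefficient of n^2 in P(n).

2

Write P(n) = an^4 + bn^3 + cn^2 + dn + e. Substituting each data point gives a linear system:
  16a - 8b + 4c - 2d + e = -16
  e = -6
  256a + 64b + 16c + 4d + e = 494
  625a + 125b + 25c + 5d + e = 1069
  4096a + 512b + 64c + 8d + e = 5794
Solving the system yields a = 1, b = 3, c = 2, d = 5, e = -6.
So P(n) = n^4 + 3n^3 + 2n^2 + 5n - 6.
The coefficient of n^2 is 2.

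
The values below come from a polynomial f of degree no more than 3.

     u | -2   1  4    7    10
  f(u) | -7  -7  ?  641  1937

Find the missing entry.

The 4 known points determine the degree-3 polynomial uniquely.
Write f(u) = au^3 + bu^2 + cu + d. Substituting each data point gives a linear system:
  -8a + 4b - 2c + d = -7
  a + b + c + d = -7
  343a + 49b + 7c + d = 641
  1000a + 100b + 10c + d = 1937
Solving the system yields a = 2, b = 0, c = -6, d = -3.
So f(u) = 2u^3 - 6u - 3.
Then f(4) = 101.

101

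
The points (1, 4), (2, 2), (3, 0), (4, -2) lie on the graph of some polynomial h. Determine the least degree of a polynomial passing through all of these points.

1

Forward differences of the values at n = 1, 2, 3, 4:
  h  : 4  2  0  -2
  Δ  : -2  -2  -2
  Δ^2: 0  0
  Δ^3: 0
The first differences are constant (-2) and nonzero, while all higher differences vanish, so the minimal degree is 1.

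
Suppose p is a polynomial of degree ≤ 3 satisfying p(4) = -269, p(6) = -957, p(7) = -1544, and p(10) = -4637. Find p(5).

Write p(x) = ax^3 + bx^2 + cx + d. Substituting each data point gives a linear system:
  64a + 16b + 4c + d = -269
  216a + 36b + 6c + d = -957
  343a + 49b + 7c + d = -1544
  1000a + 100b + 10c + d = -4637
Solving the system yields a = -5, b = 4, c = -4, d = 3.
So p(x) = -5x³ + 4x² - 4x + 3.
Then p(5) = -542.

-542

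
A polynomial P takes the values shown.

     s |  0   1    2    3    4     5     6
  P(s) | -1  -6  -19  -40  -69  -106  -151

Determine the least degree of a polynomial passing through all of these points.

2

Forward differences of the values at s = 0, 1, 2, 3, 4, 5, 6:
  P  : -1  -6  -19  -40  -69  -106  -151
  Δ  : -5  -13  -21  -29  -37  -45
  Δ^2: -8  -8  -8  -8  -8
  Δ^3: 0  0  0  0
  Δ^4: 0  0  0
  Δ^5: 0  0
  Δ^6: 0
The second differences are constant (-8) and nonzero, while all higher differences vanish, so the minimal degree is 2.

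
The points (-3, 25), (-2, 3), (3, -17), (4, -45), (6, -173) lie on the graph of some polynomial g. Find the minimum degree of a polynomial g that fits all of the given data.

3

Divided differences on the nodes -3, -2, 3, 4, 6:
  order 0: 25  3  -17  -45  -173
  order 1: -22  -4  -28  -64
  order 2: 3  -4  -12
  order 3: -1  -1
  order 4: 0
The order-3 divided differences are all -1 (nonzero) and every higher order vanishes, so the data lies on a polynomial of degree exactly 3.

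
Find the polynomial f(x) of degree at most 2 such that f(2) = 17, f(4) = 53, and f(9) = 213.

Write f(x) = ax^2 + bx + c. Substituting each data point gives a linear system:
  4a + 2b + c = 17
  16a + 4b + c = 53
  81a + 9b + c = 213
Solving the system yields a = 2, b = 6, c = -3.
So f(x) = 2x^2 + 6x - 3.
Check: f(4) = 53. ✓

f(x) = 2x^2 + 6x - 3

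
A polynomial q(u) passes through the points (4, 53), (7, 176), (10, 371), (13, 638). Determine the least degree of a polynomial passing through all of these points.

Forward differences of the values at u = 4, 7, 10, 13:
  q  : 53  176  371  638
  Δ  : 123  195  267
  Δ^2: 72  72
  Δ^3: 0
The second differences are constant (72) and nonzero, while all higher differences vanish, so the minimal degree is 2.

2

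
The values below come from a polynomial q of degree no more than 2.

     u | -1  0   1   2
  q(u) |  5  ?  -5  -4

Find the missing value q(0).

The 3 known points determine the degree-2 polynomial uniquely.
Write q(u) = au^2 + bu + c. Substituting each data point gives a linear system:
  a - b + c = 5
  a + b + c = -5
  4a + 2b + c = -4
Solving the system yields a = 2, b = -5, c = -2.
So q(u) = 2u^2 - 5u - 2.
Then q(0) = -2.

-2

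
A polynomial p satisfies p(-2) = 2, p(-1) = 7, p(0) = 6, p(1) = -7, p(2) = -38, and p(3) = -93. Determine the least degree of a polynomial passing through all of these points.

Forward differences of the values at t = -2, -1, 0, 1, 2, 3:
  p  : 2  7  6  -7  -38  -93
  Δ  : 5  -1  -13  -31  -55
  Δ^2: -6  -12  -18  -24
  Δ^3: -6  -6  -6
  Δ^4: 0  0
  Δ^5: 0
The third differences are constant (-6) and nonzero, while all higher differences vanish, so the minimal degree is 3.

3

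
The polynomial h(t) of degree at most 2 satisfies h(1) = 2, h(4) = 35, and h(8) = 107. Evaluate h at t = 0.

Using the Lagrange interpolation formula with nodes 1, 4, 8:
  L_0(t) = (t - 4)(t - 8) / 21
  L_1(t) = (t - 1)(t - 8) / -12
  L_2(t) = (t - 1)(t - 4) / 28
Then h(t) = 2·L_0(t) + 35·L_1(t) + 107·L_2(t).
Expanding and collecting terms gives h(t) = t² + 6t - 5.
Evaluating at t = 0: h(0) = -5.

-5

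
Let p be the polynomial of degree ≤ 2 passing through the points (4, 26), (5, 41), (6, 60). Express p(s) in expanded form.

Write p(s) = as^2 + bs + c. Substituting each data point gives a linear system:
  16a + 4b + c = 26
  25a + 5b + c = 41
  36a + 6b + c = 60
Solving the system yields a = 2, b = -3, c = 6.
So p(s) = 2s^2 - 3s + 6.
Check: p(4) = 26. ✓

p(s) = 2s^2 - 3s + 6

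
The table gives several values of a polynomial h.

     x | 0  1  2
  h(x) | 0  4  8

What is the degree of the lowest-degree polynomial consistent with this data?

1

Forward differences of the values at x = 0, 1, 2:
  h  : 0  4  8
  Δ  : 4  4
  Δ^2: 0
The first differences are constant (4) and nonzero, while all higher differences vanish, so the minimal degree is 1.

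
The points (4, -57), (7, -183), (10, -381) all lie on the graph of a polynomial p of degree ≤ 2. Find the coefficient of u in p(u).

2

Write p(u) = au^2 + bu + c. Substituting each data point gives a linear system:
  16a + 4b + c = -57
  49a + 7b + c = -183
  100a + 10b + c = -381
Solving the system yields a = -4, b = 2, c = -1.
So p(u) = -4u^2 + 2u - 1.
The coefficient of u is 2.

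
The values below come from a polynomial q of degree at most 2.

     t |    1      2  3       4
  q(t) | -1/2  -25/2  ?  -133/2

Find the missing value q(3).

The 3 known points determine the degree-2 polynomial uniquely.
Write q(t) = at^2 + bt + c. Substituting each data point gives a linear system:
  a + b + c = -1/2
  4a + 2b + c = -25/2
  16a + 4b + c = -133/2
Solving the system yields a = -5, b = 3, c = 3/2.
So q(t) = -5t^2 + 3t + 3/2.
Then q(3) = -69/2.

-69/2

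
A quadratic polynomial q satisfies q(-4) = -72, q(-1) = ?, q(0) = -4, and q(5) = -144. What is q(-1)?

-6

The 3 known points determine the degree-2 polynomial uniquely.
Write q(x) = ax^2 + bx + c. Substituting each data point gives a linear system:
  16a - 4b + c = -72
  c = -4
  25a + 5b + c = -144
Solving the system yields a = -5, b = -3, c = -4.
So q(x) = -5x^2 - 3x - 4.
Then q(-1) = -6.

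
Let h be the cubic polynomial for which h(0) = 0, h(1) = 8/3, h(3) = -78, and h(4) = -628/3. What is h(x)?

Write h(x) = ax^3 + bx^2 + cx + d. Substituting each data point gives a linear system:
  d = 0
  a + b + c + d = 8/3
  27a + 9b + 3c + d = -78
  64a + 16b + 4c + d = -628/3
Solving the system yields a = -4, b = 5/3, c = 5, d = 0.
So h(x) = -4x³ + (5/3)x² + 5x.
Check: h(3) = -78. ✓

h(x) = -4x^3 + (5/3)x^2 + 5x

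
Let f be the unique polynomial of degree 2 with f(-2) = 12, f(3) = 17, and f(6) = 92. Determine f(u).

f(u) = 3u^2 - 2u - 4

Write f(u) = au^2 + bu + c. Substituting each data point gives a linear system:
  4a - 2b + c = 12
  9a + 3b + c = 17
  36a + 6b + c = 92
Solving the system yields a = 3, b = -2, c = -4.
So f(u) = 3u^2 - 2u - 4.
Check: f(6) = 92. ✓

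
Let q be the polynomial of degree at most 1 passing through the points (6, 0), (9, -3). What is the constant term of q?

Write q(n) = an + b. Substituting each data point gives a linear system:
  6a + b = 0
  9a + b = -3
Solving the system yields a = -1, b = 6.
So q(n) = -n + 6.
The constant term is 6.

6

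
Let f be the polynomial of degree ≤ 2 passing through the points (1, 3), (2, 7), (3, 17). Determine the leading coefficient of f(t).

3

Write f(t) = at^2 + bt + c. Substituting each data point gives a linear system:
  a + b + c = 3
  4a + 2b + c = 7
  9a + 3b + c = 17
Solving the system yields a = 3, b = -5, c = 5.
So f(t) = 3t^2 - 5t + 5.
The leading coefficient is 3.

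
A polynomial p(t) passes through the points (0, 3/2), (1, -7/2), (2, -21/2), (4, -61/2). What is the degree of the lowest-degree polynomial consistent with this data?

Divided differences on the nodes 0, 1, 2, 4:
  order 0: 3/2  -7/2  -21/2  -61/2
  order 1: -5  -7  -10
  order 2: -1  -1
  order 3: 0
The order-2 divided differences are all -1 (nonzero) and every higher order vanishes, so the data lies on a polynomial of degree exactly 2.

2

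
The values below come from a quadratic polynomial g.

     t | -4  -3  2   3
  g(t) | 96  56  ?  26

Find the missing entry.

6

The 3 known points determine the degree-2 polynomial uniquely.
Write g(t) = at^2 + bt + c. Substituting each data point gives a linear system:
  16a - 4b + c = 96
  9a - 3b + c = 56
  9a + 3b + c = 26
Solving the system yields a = 5, b = -5, c = -4.
So g(t) = 5t^2 - 5t - 4.
Then g(2) = 6.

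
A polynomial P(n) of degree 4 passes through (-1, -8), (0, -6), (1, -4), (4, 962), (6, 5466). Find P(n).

P(n) = 5n^4 - 4n^3 - 5n^2 + 6n - 6

Write P(n) = an^4 + bn^3 + cn^2 + dn + e. Substituting each data point gives a linear system:
  a - b + c - d + e = -8
  e = -6
  a + b + c + d + e = -4
  256a + 64b + 16c + 4d + e = 962
  1296a + 216b + 36c + 6d + e = 5466
Solving the system yields a = 5, b = -4, c = -5, d = 6, e = -6.
So P(n) = 5n^4 - 4n^3 - 5n^2 + 6n - 6.
Check: P(-1) = -8. ✓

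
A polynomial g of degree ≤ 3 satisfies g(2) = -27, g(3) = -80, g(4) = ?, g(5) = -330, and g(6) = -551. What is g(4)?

The 4 known points determine the degree-3 polynomial uniquely.
Write g(x) = ax^3 + bx^2 + cx + d. Substituting each data point gives a linear system:
  8a + 4b + 2c + d = -27
  27a + 9b + 3c + d = -80
  125a + 25b + 5c + d = -330
  216a + 36b + 6c + d = -551
Solving the system yields a = -2, b = -4, c = 5, d = -5.
So g(x) = -2x^3 - 4x^2 + 5x - 5.
Then g(4) = -177.

-177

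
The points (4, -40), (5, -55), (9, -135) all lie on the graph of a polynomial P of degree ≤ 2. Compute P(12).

Using the Lagrange interpolation formula with nodes 4, 5, 9:
  L_0(t) = (t - 5)(t - 9) / 5
  L_1(t) = (t - 4)(t - 9) / -4
  L_2(t) = (t - 4)(t - 5) / 20
Then P(t) = -40·L_0(t) - 55·L_1(t) - 135·L_2(t).
Expanding and collecting terms gives P(t) = -t^2 - 6t.
Evaluating at t = 12: P(12) = -216.

-216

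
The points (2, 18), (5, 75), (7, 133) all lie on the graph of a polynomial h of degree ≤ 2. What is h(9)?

Write h(u) = au^2 + bu + c. Substituting each data point gives a linear system:
  4a + 2b + c = 18
  25a + 5b + c = 75
  49a + 7b + c = 133
Solving the system yields a = 2, b = 5, c = 0.
So h(u) = 2u^2 + 5u.
Then h(9) = 207.

207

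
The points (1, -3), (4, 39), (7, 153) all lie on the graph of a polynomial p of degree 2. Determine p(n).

p(n) = 4n^2 - 6n - 1

Using the Lagrange interpolation formula with nodes 1, 4, 7:
  L_0(n) = (n - 4)(n - 7) / 18
  L_1(n) = (n - 1)(n - 7) / -9
  L_2(n) = (n - 1)(n - 4) / 18
Then p(n) = -3·L_0(n) + 39·L_1(n) + 153·L_2(n).
Expanding and collecting terms gives p(n) = 4n^2 - 6n - 1.
Check: p(1) = -3. ✓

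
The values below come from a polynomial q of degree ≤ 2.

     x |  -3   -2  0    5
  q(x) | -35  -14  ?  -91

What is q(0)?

The 3 known points determine the degree-2 polynomial uniquely.
Write q(x) = ax^2 + bx + c. Substituting each data point gives a linear system:
  9a - 3b + c = -35
  4a - 2b + c = -14
  25a + 5b + c = -91
Solving the system yields a = -4, b = 1, c = 4.
So q(x) = -4x^2 + x + 4.
Then q(0) = 4.

4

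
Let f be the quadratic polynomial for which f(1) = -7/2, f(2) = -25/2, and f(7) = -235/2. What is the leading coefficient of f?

-2

Write f(u) = au^2 + bu + c. Substituting each data point gives a linear system:
  a + b + c = -7/2
  4a + 2b + c = -25/2
  49a + 7b + c = -235/2
Solving the system yields a = -2, b = -3, c = 3/2.
So f(u) = -2u^2 - 3u + 3/2.
The leading coefficient is -2.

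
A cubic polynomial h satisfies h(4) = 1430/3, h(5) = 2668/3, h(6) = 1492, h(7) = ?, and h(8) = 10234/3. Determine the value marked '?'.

The 4 known points determine the degree-3 polynomial uniquely.
Write h(t) = at^3 + bt^2 + ct + d. Substituting each data point gives a linear system:
  64a + 16b + 4c + d = 1430/3
  125a + 25b + 5c + d = 2668/3
  216a + 36b + 6c + d = 1492
  512a + 64b + 8c + d = 10234/3
Solving the system yields a = 6, b = 5, c = 5/3, d = 6.
So h(t) = 6t^3 + 5t^2 + (5/3)t + 6.
Then h(7) = 6962/3.

6962/3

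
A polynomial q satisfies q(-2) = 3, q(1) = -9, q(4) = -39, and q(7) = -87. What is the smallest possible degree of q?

Forward differences of the values at n = -2, 1, 4, 7:
  q  : 3  -9  -39  -87
  Δ  : -12  -30  -48
  Δ^2: -18  -18
  Δ^3: 0
The second differences are constant (-18) and nonzero, while all higher differences vanish, so the minimal degree is 2.

2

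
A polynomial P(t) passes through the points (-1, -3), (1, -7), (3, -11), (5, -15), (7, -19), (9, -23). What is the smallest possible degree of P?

Forward differences of the values at t = -1, 1, 3, 5, 7, 9:
  P  : -3  -7  -11  -15  -19  -23
  Δ  : -4  -4  -4  -4  -4
  Δ^2: 0  0  0  0
  Δ^3: 0  0  0
  Δ^4: 0  0
  Δ^5: 0
The first differences are constant (-4) and nonzero, while all higher differences vanish, so the minimal degree is 1.

1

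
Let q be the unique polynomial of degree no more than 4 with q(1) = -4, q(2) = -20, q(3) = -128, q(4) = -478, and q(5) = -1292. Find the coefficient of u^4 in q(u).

Write q(u) = au^4 + bu^3 + cu^2 + du + e. Substituting each data point gives a linear system:
  a + b + c + d + e = -4
  16a + 8b + 4c + 2d + e = -20
  81a + 27b + 9c + 3d + e = -128
  256a + 64b + 16c + 4d + e = -478
  625a + 125b + 25c + 5d + e = -1292
Solving the system yields a = -3, b = 5, c = -1, d = -3, e = -2.
So q(u) = -3u^4 + 5u^3 - u^2 - 3u - 2.
The leading coefficient is -3.

-3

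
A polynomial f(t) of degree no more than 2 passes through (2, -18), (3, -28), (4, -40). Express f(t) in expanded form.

f(t) = -t^2 - 5t - 4

Write f(t) = at^2 + bt + c. Substituting each data point gives a linear system:
  4a + 2b + c = -18
  9a + 3b + c = -28
  16a + 4b + c = -40
Solving the system yields a = -1, b = -5, c = -4.
So f(t) = -t² - 5t - 4.
Check: f(2) = -18. ✓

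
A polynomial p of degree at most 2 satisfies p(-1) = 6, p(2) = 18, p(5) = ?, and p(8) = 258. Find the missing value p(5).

The 3 known points determine the degree-2 polynomial uniquely.
Write p(s) = as^2 + bs + c. Substituting each data point gives a linear system:
  a - b + c = 6
  4a + 2b + c = 18
  64a + 8b + c = 258
Solving the system yields a = 4, b = 0, c = 2.
So p(s) = 4s^2 + 2.
Then p(5) = 102.

102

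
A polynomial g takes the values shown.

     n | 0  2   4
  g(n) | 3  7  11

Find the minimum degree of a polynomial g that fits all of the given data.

1

Divided differences on the nodes 0, 2, 4:
  order 0: 3  7  11
  order 1: 2  2
  order 2: 0
The order-1 divided differences are all 2 (nonzero) and every higher order vanishes, so the data lies on a polynomial of degree exactly 1.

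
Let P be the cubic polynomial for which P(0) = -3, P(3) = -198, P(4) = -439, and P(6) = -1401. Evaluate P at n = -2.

Using the Lagrange interpolation formula with nodes 0, 3, 4, 6:
  L_0(n) = (n - 3)(n - 4)(n - 6) / -72
  L_1(n) = n(n - 4)(n - 6) / 9
  L_2(n) = n(n - 3)(n - 6) / -8
  L_3(n) = n(n - 3)(n - 4) / 36
Then P(n) = -3·L_0(n) - 198·L_1(n) - 439·L_2(n) - 1401·L_3(n).
Expanding and collecting terms gives P(n) = -6n^3 - 2n^2 - 5n - 3.
Evaluating at n = -2: P(-2) = 47.

47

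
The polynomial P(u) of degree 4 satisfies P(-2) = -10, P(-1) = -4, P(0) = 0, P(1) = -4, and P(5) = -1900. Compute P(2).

Write P(u) = au^4 + bu^3 + cu^2 + du + e. Substituting each data point gives a linear system:
  16a - 8b + 4c - 2d + e = -10
  a - b + c - d + e = -4
  e = 0
  a + b + c + d + e = -4
  625a + 125b + 25c + 5d + e = -1900
Solving the system yields a = -2, b = -5, c = -2, d = 5, e = 0.
So P(u) = -2u^4 - 5u^3 - 2u^2 + 5u.
Then P(2) = -70.

-70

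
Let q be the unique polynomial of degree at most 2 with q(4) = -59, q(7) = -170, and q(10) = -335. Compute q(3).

Using the Lagrange interpolation formula with nodes 4, 7, 10:
  L_0(t) = (t - 7)(t - 10) / 18
  L_1(t) = (t - 4)(t - 10) / -9
  L_2(t) = (t - 4)(t - 7) / 18
Then q(t) = -59·L_0(t) - 170·L_1(t) - 335·L_2(t).
Expanding and collecting terms gives q(t) = -3t^2 - 4t + 5.
Evaluating at t = 3: q(3) = -34.

-34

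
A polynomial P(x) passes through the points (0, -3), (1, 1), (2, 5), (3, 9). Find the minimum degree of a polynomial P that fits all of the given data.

1

Forward differences of the values at x = 0, 1, 2, 3:
  P  : -3  1  5  9
  Δ  : 4  4  4
  Δ^2: 0  0
  Δ^3: 0
The first differences are constant (4) and nonzero, while all higher differences vanish, so the minimal degree is 1.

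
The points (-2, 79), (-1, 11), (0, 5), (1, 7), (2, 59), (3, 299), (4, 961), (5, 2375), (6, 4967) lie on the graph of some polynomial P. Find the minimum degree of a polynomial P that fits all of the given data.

Forward differences of the values at s = -2, -1, 0, 1, 2, 3, 4, 5, 6:
  P  : 79  11  5  7  59  299  961  2375  4967
  Δ  : -68  -6  2  52  240  662  1414  2592
  Δ^2: 62  8  50  188  422  752  1178
  Δ^3: -54  42  138  234  330  426
  Δ^4: 96  96  96  96  96
  Δ^5: 0  0  0  0
  Δ^6: 0  0  0
  Δ^7: 0  0
  Δ^8: 0
The fourth differences are constant (96) and nonzero, while all higher differences vanish, so the minimal degree is 4.

4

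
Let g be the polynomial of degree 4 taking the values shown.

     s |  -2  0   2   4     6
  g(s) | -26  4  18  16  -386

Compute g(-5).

Using the Lagrange interpolation formula with nodes -2, 0, 2, 4, 6:
  L_0(s) = s(s - 2)(s - 4)(s - 6) / 384
  L_1(s) = (s + 2)(s - 2)(s - 4)(s - 6) / -96
  L_2(s) = (s + 2)s(s - 4)(s - 6) / 64
  L_3(s) = (s + 2)s(s - 2)(s - 6) / -96
  L_4(s) = (s + 2)s(s - 2)(s - 4) / 384
Then g(s) = -26·L_0(s) + 4·L_1(s) + 18·L_2(s) + 16·L_3(s) - 386·L_4(s).
Expanding and collecting terms gives g(s) = -s^4 + 4s^3 + 2s^2 - 5s + 4.
Evaluating at s = -5: g(-5) = -1046.

-1046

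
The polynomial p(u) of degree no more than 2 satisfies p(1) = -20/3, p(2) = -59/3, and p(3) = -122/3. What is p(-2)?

-47/3

Write p(u) = au^2 + bu + c. Substituting each data point gives a linear system:
  a + b + c = -20/3
  4a + 2b + c = -59/3
  9a + 3b + c = -122/3
Solving the system yields a = -4, b = -1, c = -5/3.
So p(u) = -4u² - u - 5/3.
Then p(-2) = -47/3.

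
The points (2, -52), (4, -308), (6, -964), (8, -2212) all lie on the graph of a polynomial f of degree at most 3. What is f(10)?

-4244

Forward differences of the values at x = 2, 4, 6, 8:
  f  : -52  -308  -964  -2212
  Δ  : -256  -656  -1248
  Δ^2: -400  -592
  Δ^3: -192
The third differences are constant, confirming degree 3.
Interpolating (Newton forward form) and evaluating at x = 10 gives f(10) = -4244.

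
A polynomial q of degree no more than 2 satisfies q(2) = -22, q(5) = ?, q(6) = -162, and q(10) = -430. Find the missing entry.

The 3 known points determine the degree-2 polynomial uniquely.
Write q(t) = at^2 + bt + c. Substituting each data point gives a linear system:
  4a + 2b + c = -22
  36a + 6b + c = -162
  100a + 10b + c = -430
Solving the system yields a = -4, b = -3, c = 0.
So q(t) = -4t^2 - 3t.
Then q(5) = -115.

-115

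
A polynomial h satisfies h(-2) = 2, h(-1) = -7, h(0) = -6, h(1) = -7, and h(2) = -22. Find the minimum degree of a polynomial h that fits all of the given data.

3

Forward differences of the values at x = -2, -1, 0, 1, 2:
  h  : 2  -7  -6  -7  -22
  Δ  : -9  1  -1  -15
  Δ^2: 10  -2  -14
  Δ^3: -12  -12
  Δ^4: 0
The third differences are constant (-12) and nonzero, while all higher differences vanish, so the minimal degree is 3.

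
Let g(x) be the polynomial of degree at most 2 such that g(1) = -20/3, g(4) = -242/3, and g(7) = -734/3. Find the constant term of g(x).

-2

Write g(x) = ax^2 + bx + c. Substituting each data point gives a linear system:
  a + b + c = -20/3
  16a + 4b + c = -242/3
  49a + 7b + c = -734/3
Solving the system yields a = -5, b = 1/3, c = -2.
So g(x) = -5x^2 + (1/3)x - 2.
The constant term is -2.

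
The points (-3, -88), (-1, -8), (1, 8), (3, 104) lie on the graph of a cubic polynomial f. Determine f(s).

f(s) = 3s^3 + s^2 + 5s - 1

Write f(s) = as^3 + bs^2 + cs + d. Substituting each data point gives a linear system:
  -27a + 9b - 3c + d = -88
  -a + b - c + d = -8
  a + b + c + d = 8
  27a + 9b + 3c + d = 104
Solving the system yields a = 3, b = 1, c = 5, d = -1.
So f(s) = 3s³ + s² + 5s - 1.
Check: f(3) = 104. ✓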